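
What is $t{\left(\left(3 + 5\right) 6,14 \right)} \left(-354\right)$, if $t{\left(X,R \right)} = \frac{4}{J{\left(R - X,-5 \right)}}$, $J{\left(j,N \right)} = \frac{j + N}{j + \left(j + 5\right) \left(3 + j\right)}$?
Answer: $\frac{408280}{13} \approx 31406.0$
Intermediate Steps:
$J{\left(j,N \right)} = \frac{N + j}{j + \left(3 + j\right) \left(5 + j\right)}$ ($J{\left(j,N \right)} = \frac{N + j}{j + \left(5 + j\right) \left(3 + j\right)} = \frac{N + j}{j + \left(3 + j\right) \left(5 + j\right)}$)
$t{\left(X,R \right)} = \frac{4 \left(15 + \left(R - X\right)^{2} - 9 X + 9 R\right)}{-5 + R - X}$ ($t{\left(X,R \right)} = \frac{4}{\frac{1}{15 + \left(R - X\right)^{2} + 9 \left(R - X\right)} \left(-5 + \left(R - X\right)\right)} = \frac{4}{\frac{1}{15 + \left(R - X\right)^{2} + \left(- 9 X + 9 R\right)} \left(-5 + R - X\right)} = \frac{4}{\frac{1}{15 + \left(R - X\right)^{2} - 9 X + 9 R} \left(-5 + R - X\right)} = 4 \frac{15 + \left(R - X\right)^{2} - 9 X + 9 R}{-5 + R - X} = \frac{4 \left(15 + \left(R - X\right)^{2} - 9 X + 9 R\right)}{-5 + R - X}$)
$t{\left(\left(3 + 5\right) 6,14 \right)} \left(-354\right) = \frac{4 \left(-15 - \left(14 - \left(3 + 5\right) 6\right)^{2} - 126 + 9 \left(3 + 5\right) 6\right)}{5 + \left(3 + 5\right) 6 - 14} \left(-354\right) = \frac{4 \left(-15 - \left(14 - 8 \cdot 6\right)^{2} - 126 + 9 \cdot 8 \cdot 6\right)}{5 + 8 \cdot 6 - 14} \left(-354\right) = \frac{4 \left(-15 - \left(14 - 48\right)^{2} - 126 + 9 \cdot 48\right)}{5 + 48 - 14} \left(-354\right) = \frac{4 \left(-15 - \left(14 - 48\right)^{2} - 126 + 432\right)}{39} \left(-354\right) = 4 \cdot \frac{1}{39} \left(-15 - \left(-34\right)^{2} - 126 + 432\right) \left(-354\right) = 4 \cdot \frac{1}{39} \left(-15 - 1156 - 126 + 432\right) \left(-354\right) = 4 \cdot \frac{1}{39} \left(-865\right) \left(-354\right) = \left(- \frac{3460}{39}\right) \left(-354\right) = \frac{408280}{13}$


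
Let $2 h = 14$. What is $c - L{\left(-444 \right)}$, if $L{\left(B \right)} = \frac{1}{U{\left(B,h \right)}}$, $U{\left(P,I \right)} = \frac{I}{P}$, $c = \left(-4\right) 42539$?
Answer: $- \frac{1190648}{7} \approx -1.7009 \cdot 10^{5}$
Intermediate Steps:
$h = 7$ ($h = \frac{1}{2} \cdot 14 = 7$)
$c = -170156$
$L{\left(B \right)} = \frac{B}{7}$ ($L{\left(B \right)} = \frac{1}{7 \frac{1}{B}} = \frac{B}{7}$)
$c - L{\left(-444 \right)} = -170156 - \frac{1}{7} \left(-444\right) = -170156 - - \frac{444}{7} = -170156 + \frac{444}{7} = - \frac{1190648}{7}$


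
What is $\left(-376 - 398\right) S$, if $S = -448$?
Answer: $346752$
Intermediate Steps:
$\left(-376 - 398\right) S = \left(-376 - 398\right) \left(-448\right) = \left(-774\right) \left(-448\right) = 346752$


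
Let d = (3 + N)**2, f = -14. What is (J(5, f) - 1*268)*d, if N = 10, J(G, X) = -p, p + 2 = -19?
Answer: -41743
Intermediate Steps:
p = -21 (p = -2 - 19 = -21)
J(G, X) = 21 (J(G, X) = -1*(-21) = 21)
d = 169 (d = (3 + 10)**2 = 13**2 = 169)
(J(5, f) - 1*268)*d = (21 - 1*268)*169 = (21 - 268)*169 = -247*169 = -41743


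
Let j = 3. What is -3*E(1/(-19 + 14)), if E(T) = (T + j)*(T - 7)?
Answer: 1512/25 ≈ 60.480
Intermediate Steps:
E(T) = (-7 + T)*(3 + T) (E(T) = (T + 3)*(T - 7) = (3 + T)*(-7 + T) = (-7 + T)*(3 + T))
-3*E(1/(-19 + 14)) = -3*(-21 + (1/(-19 + 14))² - 4/(-19 + 14)) = -3*(-21 + (1/(-5))² - 4/(-5)) = -3*(-21 + (-⅕)² - 4*(-⅕)) = -3*(-21 + 1/25 + ⅘) = -3*(-504/25) = 1512/25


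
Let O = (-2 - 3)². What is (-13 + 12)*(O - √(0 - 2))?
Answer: -25 + I*√2 ≈ -25.0 + 1.4142*I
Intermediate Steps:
O = 25 (O = (-5)² = 25)
(-13 + 12)*(O - √(0 - 2)) = (-13 + 12)*(25 - √(0 - 2)) = -(25 - √(-2)) = -(25 - I*√2) = -25 + I*√2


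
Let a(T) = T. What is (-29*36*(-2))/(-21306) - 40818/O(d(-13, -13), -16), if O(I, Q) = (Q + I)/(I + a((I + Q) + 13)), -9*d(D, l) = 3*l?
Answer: 2464048026/124285 ≈ 19826.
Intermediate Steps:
d(D, l) = -l/3
O(I, Q) = (I + Q)/(13 + Q + 2*I) (O(I, Q) = (Q + I)/(I + ((I + Q) + 13)) = (I + Q)/(I + (13 + I + Q)) = (I + Q)/(13 + Q + 2*I))
(-29*36*(-2))/(-21306) - 40818/O(d(-13, -13), -16) = (-29*36*(-2))/(-21306) - 40818*(13 - 16 + 2*(-⅓*(-13)))/(-⅓*(-13) - 16) = -1044*(-2)*(-1/21306) - 40818*(13 - 16 + 2*(13/3))/(13/3 - 16) = 2088*(-1/21306) - 40818/(-35/3/(13 - 16 + 26/3)) = -348/3551 - 40818/(-35/3/(17/3)) = -348/3551 - 40818/((3/17)*(-35/3)) = -348/3551 - 40818/(-35/17) = -348/3551 - 40818*(-17/35) = -348/3551 + 693906/35 = 2464048026/124285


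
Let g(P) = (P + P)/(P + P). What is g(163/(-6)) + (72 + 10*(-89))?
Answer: -817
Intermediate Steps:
g(P) = 1 (g(P) = (2*P)/((2*P)) = (2*P)*(1/(2*P)) = 1)
g(163/(-6)) + (72 + 10*(-89)) = 1 + (72 + 10*(-89)) = 1 + (72 - 890) = 1 - 818 = -817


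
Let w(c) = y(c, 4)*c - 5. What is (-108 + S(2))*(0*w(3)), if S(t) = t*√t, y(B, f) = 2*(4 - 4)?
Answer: 0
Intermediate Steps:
y(B, f) = 0 (y(B, f) = 2*0 = 0)
w(c) = -5 (w(c) = 0*c - 5 = 0 - 5 = -5)
S(t) = t^(3/2)
(-108 + S(2))*(0*w(3)) = (-108 + 2^(3/2))*(0*(-5)) = (-108 + 2*√2)*0 = 0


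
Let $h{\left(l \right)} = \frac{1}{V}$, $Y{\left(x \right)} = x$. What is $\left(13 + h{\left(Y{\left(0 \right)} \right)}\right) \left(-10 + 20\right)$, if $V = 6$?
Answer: $\frac{395}{3} \approx 131.67$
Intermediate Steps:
$h{\left(l \right)} = \frac{1}{6}$
$\left(13 + h{\left(Y{\left(0 \right)} \right)}\right) \left(-10 + 20\right) = \left(13 + \frac{1}{6}\right) \left(-10 + 20\right) = \frac{79}{6} \cdot 10 = \frac{395}{3}$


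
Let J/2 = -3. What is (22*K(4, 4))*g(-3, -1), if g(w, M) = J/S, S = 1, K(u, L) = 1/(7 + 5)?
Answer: -11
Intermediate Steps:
J = -6 (J = 2*(-3) = -6)
K(u, L) = 1/12
g(w, M) = -6 (g(w, M) = -6/1 = -6*1 = -6)
(22*K(4, 4))*g(-3, -1) = (22*(1/12))*(-6) = (11/6)*(-6) = -11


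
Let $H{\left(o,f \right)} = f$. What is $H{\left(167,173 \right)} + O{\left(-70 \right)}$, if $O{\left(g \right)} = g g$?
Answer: $5073$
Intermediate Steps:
$O{\left(g \right)} = g^{2}$
$H{\left(167,173 \right)} + O{\left(-70 \right)} = 173 + \left(-70\right)^{2} = 173 + 4900 = 5073$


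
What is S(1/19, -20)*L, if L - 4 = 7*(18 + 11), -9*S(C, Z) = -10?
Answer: 230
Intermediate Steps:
S(C, Z) = 10/9 (S(C, Z) = -⅑*(-10) = 10/9)
L = 207 (L = 4 + 7*(18 + 11) = 4 + 7*29 = 4 + 203 = 207)
S(1/19, -20)*L = (10/9)*207 = 230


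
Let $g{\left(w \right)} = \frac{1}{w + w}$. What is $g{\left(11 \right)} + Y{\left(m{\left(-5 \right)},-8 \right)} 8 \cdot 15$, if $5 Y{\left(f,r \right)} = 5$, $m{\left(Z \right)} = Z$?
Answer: $\frac{2641}{22} \approx 120.05$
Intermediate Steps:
$g{\left(w \right)} = \frac{1}{2 w}$
$Y{\left(f,r \right)} = 1$ ($Y{\left(f,r \right)} = \frac{1}{5} \cdot 5 = 1$)
$g{\left(11 \right)} + Y{\left(m{\left(-5 \right)},-8 \right)} 8 \cdot 15 = \frac{1}{2 \cdot 11} + 1 \cdot 8 \cdot 15 = \frac{1}{2} \cdot \frac{1}{11} + 1 \cdot 120 = \frac{1}{22} + 120 = \frac{2641}{22}$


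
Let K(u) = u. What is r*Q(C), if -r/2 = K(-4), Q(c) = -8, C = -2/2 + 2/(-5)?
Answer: -64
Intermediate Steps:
C = -7/5 (C = -2*1/2 + 2*(-1/5) = -1 - 2/5 = -7/5 ≈ -1.4000)
r = 8 (r = -2*(-4) = 8)
r*Q(C) = 8*(-8) = -64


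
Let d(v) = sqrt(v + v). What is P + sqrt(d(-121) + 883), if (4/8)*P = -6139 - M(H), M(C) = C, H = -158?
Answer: -11962 + sqrt(883 + 11*I*sqrt(2)) ≈ -11932.0 + 0.26175*I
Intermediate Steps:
d(v) = sqrt(2)*sqrt(v) (d(v) = sqrt(2*v) = sqrt(2)*sqrt(v))
P = -11962 (P = 2*(-6139 - 1*(-158)) = 2*(-6139 + 158) = 2*(-5981) = -11962)
P + sqrt(d(-121) + 883) = -11962 + sqrt(sqrt(2)*sqrt(-121) + 883) = -11962 + sqrt(sqrt(2)*(11*I) + 883) = -11962 + sqrt(11*I*sqrt(2) + 883) = -11962 + sqrt(883 + 11*I*sqrt(2))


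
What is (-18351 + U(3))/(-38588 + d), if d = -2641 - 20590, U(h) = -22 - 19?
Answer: 18392/61819 ≈ 0.29751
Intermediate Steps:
U(h) = -41
d = -23231
(-18351 + U(3))/(-38588 + d) = (-18351 - 41)/(-38588 - 23231) = -18392/(-61819) = -18392*(-1/61819) = 18392/61819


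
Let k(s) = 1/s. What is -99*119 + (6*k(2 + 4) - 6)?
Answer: -11786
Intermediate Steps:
-99*119 + (6*k(2 + 4) - 6) = -99*119 + (6/(2 + 4) - 6) = -11781 + (6/6 - 6) = -11781 + (6*(⅙) - 6) = -11781 + (1 - 6) = -11781 - 5 = -11786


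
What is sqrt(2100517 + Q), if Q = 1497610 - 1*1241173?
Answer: sqrt(2356954) ≈ 1535.2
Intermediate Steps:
Q = 256437 (Q = 1497610 - 1241173 = 256437)
sqrt(2100517 + Q) = sqrt(2100517 + 256437) = sqrt(2356954)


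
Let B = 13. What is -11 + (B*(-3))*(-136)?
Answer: 5293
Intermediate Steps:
-11 + (B*(-3))*(-136) = -11 + (13*(-3))*(-136) = -11 - 39*(-136) = -11 + 5304 = 5293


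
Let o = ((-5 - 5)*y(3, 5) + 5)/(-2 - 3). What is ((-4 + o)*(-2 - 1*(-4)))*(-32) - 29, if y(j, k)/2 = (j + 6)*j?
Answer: -6621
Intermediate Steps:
y(j, k) = 2*j*(6 + j) (y(j, k) = 2*((j + 6)*j) = 2*((6 + j)*j) = 2*(j*(6 + j)) = 2*j*(6 + j))
o = 107 (o = ((-5 - 5)*(2*3*(6 + 3)) + 5)/(-2 - 3) = (-20*3*9 + 5)/(-5) = (-10*54 + 5)*(-1/5) = (-540 + 5)*(-1/5) = -535*(-1/5) = 107)
((-4 + o)*(-2 - 1*(-4)))*(-32) - 29 = ((-4 + 107)*(-2 - 1*(-4)))*(-32) - 29 = (103*(-2 + 4))*(-32) - 29 = (103*2)*(-32) - 29 = 206*(-32) - 29 = -6592 - 29 = -6621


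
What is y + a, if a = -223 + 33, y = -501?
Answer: -691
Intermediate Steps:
a = -190
y + a = -501 - 190 = -691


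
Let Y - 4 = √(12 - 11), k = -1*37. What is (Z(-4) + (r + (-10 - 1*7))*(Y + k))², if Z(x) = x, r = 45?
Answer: 810000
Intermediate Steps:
k = -37
Y = 5 (Y = 4 + √(12 - 11) = 4 + √1 = 4 + 1 = 5)
(Z(-4) + (r + (-10 - 1*7))*(Y + k))² = (-4 + (45 + (-10 - 1*7))*(5 - 37))² = (-4 + (45 + (-10 - 7))*(-32))² = (-4 + (45 - 17)*(-32))² = (-4 + 28*(-32))² = (-4 - 896)² = (-900)² = 810000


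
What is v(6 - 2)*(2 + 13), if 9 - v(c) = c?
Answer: 75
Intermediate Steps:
v(c) = 9 - c
v(6 - 2)*(2 + 13) = (9 - (6 - 2))*(2 + 13) = (9 - 1*4)*15 = (9 - 4)*15 = 5*15 = 75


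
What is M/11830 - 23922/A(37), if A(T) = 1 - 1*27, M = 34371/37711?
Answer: 410465790981/446121130 ≈ 920.08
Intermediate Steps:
M = 34371/37711 (M = 34371*(1/37711) = 34371/37711 ≈ 0.91143)
A(T) = -26 (A(T) = 1 - 27 = -26)
M/11830 - 23922/A(37) = (34371/37711)/11830 - 23922/(-26) = (34371/37711)*(1/11830) - 23922*(-1/26) = 34371/446121130 + 11961/13 = 410465790981/446121130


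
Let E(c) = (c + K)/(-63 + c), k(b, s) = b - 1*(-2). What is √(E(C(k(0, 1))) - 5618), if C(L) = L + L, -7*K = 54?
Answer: 4*I*√59890369/413 ≈ 74.953*I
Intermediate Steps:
K = -54/7 (K = -⅐*54 = -54/7 ≈ -7.7143)
k(b, s) = 2 + b (k(b, s) = b + 2 = 2 + b)
C(L) = 2*L
E(c) = (-54/7 + c)/(-63 + c) (E(c) = (c - 54/7)/(-63 + c) = (-54/7 + c)/(-63 + c))
√(E(C(k(0, 1))) - 5618) = √((-54/7 + 2*(2 + 0))/(-63 + 2*(2 + 0)) - 5618) = √((-54/7 + 2*2)/(-63 + 2*2) - 5618) = √((-54/7 + 4)/(-63 + 4) - 5618) = √(-26/7/(-59) - 5618) = √(-1/59*(-26/7) - 5618) = √(26/413 - 5618) = √(-2320208/413) = 4*I*√59890369/413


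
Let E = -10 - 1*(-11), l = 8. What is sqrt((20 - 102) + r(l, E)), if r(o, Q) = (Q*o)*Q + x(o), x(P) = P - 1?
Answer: I*sqrt(67) ≈ 8.1853*I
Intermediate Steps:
x(P) = -1 + P
E = 1 (E = -10 + 11 = 1)
r(o, Q) = -1 + o + o*Q**2 (r(o, Q) = (Q*o)*Q + (-1 + o) = o*Q**2 + (-1 + o) = -1 + o + o*Q**2)
sqrt((20 - 102) + r(l, E)) = sqrt((20 - 102) + (-1 + 8 + 8*1**2)) = sqrt(-82 + (-1 + 8 + 8*1)) = sqrt(-82 + (-1 + 8 + 8)) = sqrt(-82 + 15) = sqrt(-67) = I*sqrt(67)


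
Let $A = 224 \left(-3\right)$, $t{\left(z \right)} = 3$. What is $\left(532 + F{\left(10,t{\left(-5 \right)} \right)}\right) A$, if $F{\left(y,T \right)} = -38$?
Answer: $-331968$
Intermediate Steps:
$A = -672$
$\left(532 + F{\left(10,t{\left(-5 \right)} \right)}\right) A = \left(532 - 38\right) \left(-672\right) = 494 \left(-672\right) = -331968$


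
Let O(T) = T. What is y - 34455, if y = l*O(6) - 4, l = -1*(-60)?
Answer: -34099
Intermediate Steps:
l = 60
y = 356 (y = 60*6 - 4 = 360 - 4 = 356)
y - 34455 = 356 - 34455 = -34099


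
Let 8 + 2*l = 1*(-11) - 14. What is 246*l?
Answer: -4059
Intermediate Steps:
l = -33/2 (l = -4 + (1*(-11) - 14)/2 = -4 + (-11 - 14)/2 = -4 + (½)*(-25) = -4 - 25/2 = -33/2 ≈ -16.500)
246*l = 246*(-33/2) = -4059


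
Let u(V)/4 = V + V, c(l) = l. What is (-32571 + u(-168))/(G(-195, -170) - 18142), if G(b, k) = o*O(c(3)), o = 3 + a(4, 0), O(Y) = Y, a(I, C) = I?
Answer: 33915/18121 ≈ 1.8716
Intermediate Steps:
u(V) = 8*V (u(V) = 4*(V + V) = 4*(2*V) = 8*V)
o = 7 (o = 3 + 4 = 7)
G(b, k) = 21 (G(b, k) = 7*3 = 21)
(-32571 + u(-168))/(G(-195, -170) - 18142) = (-32571 + 8*(-168))/(21 - 18142) = (-32571 - 1344)/(-18121) = -33915*(-1/18121) = 33915/18121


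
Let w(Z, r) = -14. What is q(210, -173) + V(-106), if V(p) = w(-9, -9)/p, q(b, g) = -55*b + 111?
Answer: -606260/53 ≈ -11439.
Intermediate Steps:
q(b, g) = 111 - 55*b
V(p) = -14/p
q(210, -173) + V(-106) = (111 - 55*210) - 14/(-106) = (111 - 11550) - 14*(-1/106) = -11439 + 7/53 = -606260/53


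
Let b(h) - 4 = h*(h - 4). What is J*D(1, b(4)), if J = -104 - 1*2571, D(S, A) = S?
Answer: -2675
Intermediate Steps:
b(h) = 4 + h*(-4 + h) (b(h) = 4 + h*(h - 4) = 4 + h*(-4 + h))
J = -2675 (J = -104 - 2571 = -2675)
J*D(1, b(4)) = -2675*1 = -2675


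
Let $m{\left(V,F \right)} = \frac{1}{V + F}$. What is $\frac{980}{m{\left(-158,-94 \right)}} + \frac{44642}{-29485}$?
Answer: $- \frac{7281660242}{29485} \approx -2.4696 \cdot 10^{5}$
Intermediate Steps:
$m{\left(V,F \right)} = \frac{1}{F + V}$
$\frac{980}{m{\left(-158,-94 \right)}} + \frac{44642}{-29485} = \frac{980}{\frac{1}{-94 - 158}} + \frac{44642}{-29485} = \frac{980}{\frac{1}{-252}} + 44642 \left(- \frac{1}{29485}\right) = \frac{980}{- \frac{1}{252}} - \frac{44642}{29485} = 980 \left(-252\right) - \frac{44642}{29485} = -246960 - \frac{44642}{29485} = - \frac{7281660242}{29485}$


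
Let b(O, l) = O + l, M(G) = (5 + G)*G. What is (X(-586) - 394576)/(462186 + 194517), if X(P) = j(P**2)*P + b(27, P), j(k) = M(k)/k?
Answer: -201628121/656703 ≈ -307.03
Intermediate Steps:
M(G) = G*(5 + G)
j(k) = 5 + k (j(k) = (k*(5 + k))/k = 5 + k)
X(P) = 27 + P + P*(5 + P**2) (X(P) = (5 + P**2)*P + (27 + P) = P*(5 + P**2) + (27 + P) = 27 + P + P*(5 + P**2))
(X(-586) - 394576)/(462186 + 194517) = ((27 + (-586)**3 + 6*(-586)) - 394576)/(462186 + 194517) = ((27 - 201230056 - 3516) - 394576)/656703 = (-201233545 - 394576)*(1/656703) = -201628121*1/656703 = -201628121/656703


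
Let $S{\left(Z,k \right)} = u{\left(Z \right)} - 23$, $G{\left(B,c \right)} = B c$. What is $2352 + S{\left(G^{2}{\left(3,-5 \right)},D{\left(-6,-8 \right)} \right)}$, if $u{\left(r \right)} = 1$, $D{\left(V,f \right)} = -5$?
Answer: $2330$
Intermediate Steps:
$S{\left(Z,k \right)} = -22$ ($S{\left(Z,k \right)} = 1 - 23 = -22$)
$2352 + S{\left(G^{2}{\left(3,-5 \right)},D{\left(-6,-8 \right)} \right)} = 2352 - 22 = 2330$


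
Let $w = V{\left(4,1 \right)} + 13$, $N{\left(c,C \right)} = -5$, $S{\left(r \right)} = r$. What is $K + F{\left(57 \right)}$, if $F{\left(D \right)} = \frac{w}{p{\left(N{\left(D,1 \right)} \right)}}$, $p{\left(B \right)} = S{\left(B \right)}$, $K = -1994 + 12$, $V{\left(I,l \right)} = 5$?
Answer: $- \frac{9928}{5} \approx -1985.6$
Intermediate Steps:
$K = -1982$
$p{\left(B \right)} = B$
$w = 18$ ($w = 5 + 13 = 18$)
$F{\left(D \right)} = - \frac{18}{5}$ ($F{\left(D \right)} = \frac{18}{-5} = 18 \left(- \frac{1}{5}\right) = - \frac{18}{5}$)
$K + F{\left(57 \right)} = -1982 - \frac{18}{5} = - \frac{9928}{5}$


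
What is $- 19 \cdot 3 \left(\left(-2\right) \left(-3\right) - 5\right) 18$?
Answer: $-1026$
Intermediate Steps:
$- 19 \cdot 3 \left(\left(-2\right) \left(-3\right) - 5\right) 18 = - 19 \cdot 3 \left(6 - 5\right) 18 = - 19 \cdot 3 \cdot 1 \cdot 18 = \left(-19\right) 3 \cdot 18 = \left(-57\right) 18 = -1026$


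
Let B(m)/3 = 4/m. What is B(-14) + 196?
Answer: 1366/7 ≈ 195.14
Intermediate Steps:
B(m) = 12/m (B(m) = 3*(4/m) = 12/m)
B(-14) + 196 = 12/(-14) + 196 = 12*(-1/14) + 196 = -6/7 + 196 = 1366/7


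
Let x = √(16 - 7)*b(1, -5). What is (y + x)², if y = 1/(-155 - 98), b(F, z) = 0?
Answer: 1/64009 ≈ 1.5623e-5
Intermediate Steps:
y = -1/253 (y = 1/(-253) = -1/253 ≈ -0.0039526)
x = 0 (x = √(16 - 7)*0 = √9*0 = 3*0 = 0)
(y + x)² = (-1/253 + 0)² = (-1/253)² = 1/64009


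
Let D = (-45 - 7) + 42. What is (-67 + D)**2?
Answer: 5929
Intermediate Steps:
D = -10 (D = -52 + 42 = -10)
(-67 + D)**2 = (-67 - 10)**2 = (-77)**2 = 5929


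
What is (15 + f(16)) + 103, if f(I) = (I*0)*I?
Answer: 118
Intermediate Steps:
f(I) = 0 (f(I) = 0*I = 0)
(15 + f(16)) + 103 = (15 + 0) + 103 = 15 + 103 = 118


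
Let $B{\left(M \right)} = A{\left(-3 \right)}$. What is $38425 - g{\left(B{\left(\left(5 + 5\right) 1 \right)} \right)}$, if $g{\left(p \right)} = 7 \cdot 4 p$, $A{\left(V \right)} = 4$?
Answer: $38313$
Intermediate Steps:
$B{\left(M \right)} = 4$
$g{\left(p \right)} = 28 p$
$38425 - g{\left(B{\left(\left(5 + 5\right) 1 \right)} \right)} = 38425 - 28 \cdot 4 = 38425 - 112 = 38313$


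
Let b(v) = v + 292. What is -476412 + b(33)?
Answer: -476087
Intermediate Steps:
b(v) = 292 + v
-476412 + b(33) = -476412 + (292 + 33) = -476412 + 325 = -476087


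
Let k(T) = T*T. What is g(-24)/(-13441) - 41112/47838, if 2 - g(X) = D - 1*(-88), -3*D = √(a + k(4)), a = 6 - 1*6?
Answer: -274268054/321495279 ≈ -0.85310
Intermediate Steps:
k(T) = T²
a = 0 (a = 6 - 6 = 0)
D = -4/3 (D = -√(0 + 4²)/3 = -√(0 + 16)/3 = -√16/3 = -⅓*4 = -4/3 ≈ -1.3333)
g(X) = -254/3 (g(X) = 2 - (-4/3 - 1*(-88)) = 2 - (-4/3 + 88) = 2 - 1*260/3 = 2 - 260/3 = -254/3)
g(-24)/(-13441) - 41112/47838 = -254/3/(-13441) - 41112/47838 = -254/3*(-1/13441) - 41112*1/47838 = 254/40323 - 6852/7973 = -274268054/321495279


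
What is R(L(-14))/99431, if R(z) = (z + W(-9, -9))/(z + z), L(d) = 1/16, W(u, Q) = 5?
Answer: 81/198862 ≈ 0.00040732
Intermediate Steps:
L(d) = 1/16
R(z) = (5 + z)/(2*z) (R(z) = (z + 5)/(z + z) = (5 + z)/((2*z)) = (5 + z)*(1/(2*z)) = (5 + z)/(2*z))
R(L(-14))/99431 = ((5 + 1/16)/(2*(1/16)))/99431 = ((1/2)*16*(81/16))*(1/99431) = (81/2)*(1/99431) = 81/198862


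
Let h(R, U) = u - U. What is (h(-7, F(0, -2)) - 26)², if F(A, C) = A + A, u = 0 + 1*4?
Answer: 484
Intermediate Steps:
u = 4 (u = 0 + 4 = 4)
F(A, C) = 2*A
h(R, U) = 4 - U
(h(-7, F(0, -2)) - 26)² = ((4 - 2*0) - 26)² = ((4 - 1*0) - 26)² = ((4 + 0) - 26)² = (4 - 26)² = (-22)² = 484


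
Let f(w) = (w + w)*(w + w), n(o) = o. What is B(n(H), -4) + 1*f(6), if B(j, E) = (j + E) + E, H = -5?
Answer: 131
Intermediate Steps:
f(w) = 4*w² (f(w) = (2*w)*(2*w) = 4*w²)
B(j, E) = j + 2*E (B(j, E) = (E + j) + E = j + 2*E)
B(n(H), -4) + 1*f(6) = (-5 + 2*(-4)) + 1*(4*6²) = (-5 - 8) + 1*(4*36) = -13 + 1*144 = -13 + 144 = 131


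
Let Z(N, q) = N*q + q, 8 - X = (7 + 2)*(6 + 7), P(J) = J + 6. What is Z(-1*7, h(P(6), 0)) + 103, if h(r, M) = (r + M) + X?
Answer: 685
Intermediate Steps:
P(J) = 6 + J
X = -109 (X = 8 - (7 + 2)*(6 + 7) = 8 - 9*13 = 8 - 1*117 = 8 - 117 = -109)
h(r, M) = -109 + M + r (h(r, M) = (r + M) - 109 = (M + r) - 109 = -109 + M + r)
Z(N, q) = q + N*q
Z(-1*7, h(P(6), 0)) + 103 = (-109 + 0 + (6 + 6))*(1 - 1*7) + 103 = (-109 + 0 + 12)*(1 - 7) + 103 = -97*(-6) + 103 = 582 + 103 = 685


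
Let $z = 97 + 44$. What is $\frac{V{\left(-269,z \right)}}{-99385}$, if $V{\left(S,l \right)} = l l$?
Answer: $- \frac{19881}{99385} \approx -0.20004$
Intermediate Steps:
$z = 141$
$V{\left(S,l \right)} = l^{2}$
$\frac{V{\left(-269,z \right)}}{-99385} = \frac{141^{2}}{-99385} = 19881 \left(- \frac{1}{99385}\right) = - \frac{19881}{99385}$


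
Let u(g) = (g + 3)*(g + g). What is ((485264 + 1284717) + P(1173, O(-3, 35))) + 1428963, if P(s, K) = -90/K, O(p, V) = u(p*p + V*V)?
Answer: 4883053660307/1526458 ≈ 3.1989e+6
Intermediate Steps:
u(g) = 2*g*(3 + g) (u(g) = (3 + g)*(2*g) = 2*g*(3 + g))
O(p, V) = 2*(V**2 + p**2)*(3 + V**2 + p**2) (O(p, V) = 2*(p*p + V*V)*(3 + (p*p + V*V)) = 2*(p**2 + V**2)*(3 + (p**2 + V**2)) = 2*(V**2 + p**2)*(3 + (V**2 + p**2)) = 2*(V**2 + p**2)*(3 + V**2 + p**2))
((485264 + 1284717) + P(1173, O(-3, 35))) + 1428963 = ((485264 + 1284717) - 90*1/(2*(35**2 + (-3)**2)*(3 + 35**2 + (-3)**2))) + 1428963 = (1769981 - 90*1/(2*(1225 + 9)*(3 + 1225 + 9))) + 1428963 = (1769981 - 90/(2*1234*1237)) + 1428963 = (1769981 - 90/3052916) + 1428963 = (1769981 - 90*1/3052916) + 1428963 = (1769981 - 45/1526458) + 1428963 = 2701801657253/1526458 + 1428963 = 4883053660307/1526458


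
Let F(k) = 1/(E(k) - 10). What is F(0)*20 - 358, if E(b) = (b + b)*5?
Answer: -360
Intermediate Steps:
E(b) = 10*b (E(b) = (2*b)*5 = 10*b)
F(k) = 1/(-10 + 10*k) (F(k) = 1/(10*k - 10) = 1/(-10 + 10*k))
F(0)*20 - 358 = (1/(10*(-1 + 0)))*20 - 358 = ((1/10)/(-1))*20 - 358 = ((1/10)*(-1))*20 - 358 = -1/10*20 - 358 = -2 - 358 = -360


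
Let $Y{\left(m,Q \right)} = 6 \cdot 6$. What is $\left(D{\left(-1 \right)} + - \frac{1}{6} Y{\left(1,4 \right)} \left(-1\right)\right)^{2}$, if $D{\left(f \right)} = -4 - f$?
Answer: $9$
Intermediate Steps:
$Y{\left(m,Q \right)} = 36$
$\left(D{\left(-1 \right)} + - \frac{1}{6} Y{\left(1,4 \right)} \left(-1\right)\right)^{2} = \left(\left(-4 - -1\right) + - \frac{1}{6} \cdot 36 \left(-1\right)\right)^{2} = \left(\left(-4 + 1\right) + \left(-1\right) \frac{1}{6} \cdot 36 \left(-1\right)\right)^{2} = \left(-3 + \left(- \frac{1}{6}\right) 36 \left(-1\right)\right)^{2} = \left(-3 - -6\right)^{2} = \left(-3 + 6\right)^{2} = 3^{2} = 9$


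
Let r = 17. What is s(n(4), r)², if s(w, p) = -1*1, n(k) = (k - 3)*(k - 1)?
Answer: 1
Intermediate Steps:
n(k) = (-1 + k)*(-3 + k) (n(k) = (-3 + k)*(-1 + k) = (-1 + k)*(-3 + k))
s(w, p) = -1
s(n(4), r)² = (-1)² = 1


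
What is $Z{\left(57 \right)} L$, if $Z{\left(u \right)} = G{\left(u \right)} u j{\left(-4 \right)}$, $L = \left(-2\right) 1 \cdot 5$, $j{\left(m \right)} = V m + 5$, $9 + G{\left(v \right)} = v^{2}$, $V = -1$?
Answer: $-16621200$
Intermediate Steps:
$G{\left(v \right)} = -9 + v^{2}$
$j{\left(m \right)} = 5 - m$ ($j{\left(m \right)} = - m + 5 = 5 - m$)
$L = -10$ ($L = \left(-2\right) 5 = -10$)
$Z{\left(u \right)} = 9 u \left(-9 + u^{2}\right)$ ($Z{\left(u \right)} = \left(-9 + u^{2}\right) u \left(5 - -4\right) = u \left(-9 + u^{2}\right) \left(5 + 4\right) = u \left(-9 + u^{2}\right) 9 = 9 u \left(-9 + u^{2}\right)$)
$Z{\left(57 \right)} L = 9 \cdot 57 \left(-9 + 57^{2}\right) \left(-10\right) = 9 \cdot 57 \left(-9 + 3249\right) \left(-10\right) = 9 \cdot 57 \cdot 3240 \left(-10\right) = 1662120 \left(-10\right) = -16621200$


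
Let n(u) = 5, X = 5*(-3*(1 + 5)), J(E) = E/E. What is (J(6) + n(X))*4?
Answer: 24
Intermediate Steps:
J(E) = 1
X = -90 (X = 5*(-3*6) = 5*(-18) = -90)
(J(6) + n(X))*4 = (1 + 5)*4 = 6*4 = 24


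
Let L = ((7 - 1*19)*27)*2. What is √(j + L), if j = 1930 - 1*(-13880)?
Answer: 19*√42 ≈ 123.13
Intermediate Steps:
L = -648 (L = ((7 - 19)*27)*2 = -12*27*2 = -324*2 = -648)
j = 15810 (j = 1930 + 13880 = 15810)
√(j + L) = √(15810 - 648) = √15162 = 19*√42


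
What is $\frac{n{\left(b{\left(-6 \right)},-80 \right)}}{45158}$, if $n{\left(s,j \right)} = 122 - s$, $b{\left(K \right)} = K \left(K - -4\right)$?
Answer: $\frac{55}{22579} \approx 0.0024359$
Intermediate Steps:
$b{\left(K \right)} = K \left(4 + K\right)$ ($b{\left(K \right)} = K \left(K + 4\right) = K \left(4 + K\right)$)
$\frac{n{\left(b{\left(-6 \right)},-80 \right)}}{45158} = \frac{122 - - 6 \left(4 - 6\right)}{45158} = \left(122 - \left(-6\right) \left(-2\right)\right) \frac{1}{45158} = \left(122 - 12\right) \frac{1}{45158} = 110 \cdot \frac{1}{45158} = \frac{55}{22579}$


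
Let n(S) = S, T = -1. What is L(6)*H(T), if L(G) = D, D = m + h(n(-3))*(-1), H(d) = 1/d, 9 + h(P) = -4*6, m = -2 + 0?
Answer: -31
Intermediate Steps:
m = -2
h(P) = -33 (h(P) = -9 - 4*6 = -9 - 24 = -33)
H(d) = 1/d
D = 31 (D = -2 - 33*(-1) = -2 + 33 = 31)
L(G) = 31
L(6)*H(T) = 31/(-1) = 31*(-1) = -31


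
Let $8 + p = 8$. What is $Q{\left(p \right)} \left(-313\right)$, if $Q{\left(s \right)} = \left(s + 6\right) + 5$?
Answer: $-3443$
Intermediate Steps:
$p = 0$ ($p = -8 + 8 = 0$)
$Q{\left(s \right)} = 11 + s$ ($Q{\left(s \right)} = \left(6 + s\right) + 5 = 11 + s$)
$Q{\left(p \right)} \left(-313\right) = \left(11 + 0\right) \left(-313\right) = 11 \left(-313\right) = -3443$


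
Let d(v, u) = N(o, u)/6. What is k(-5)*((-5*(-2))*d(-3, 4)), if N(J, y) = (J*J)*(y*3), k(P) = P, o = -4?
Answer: -1600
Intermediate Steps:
N(J, y) = 3*y*J² (N(J, y) = J²*(3*y) = 3*y*J²)
d(v, u) = 8*u (d(v, u) = (3*u*(-4)²)/6 = (3*u*16)*(⅙) = (48*u)*(⅙) = 8*u)
k(-5)*((-5*(-2))*d(-3, 4)) = -5*(-5*(-2))*8*4 = -50*32 = -5*320 = -1600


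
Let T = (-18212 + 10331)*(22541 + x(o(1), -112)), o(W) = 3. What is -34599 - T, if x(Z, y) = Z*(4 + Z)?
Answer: 177776523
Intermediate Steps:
T = -177811122 (T = (-18212 + 10331)*(22541 + 3*(4 + 3)) = -7881*(22541 + 3*7) = -7881*(22541 + 21) = -7881*22562 = -177811122)
-34599 - T = -34599 - 1*(-177811122) = -34599 + 177811122 = 177776523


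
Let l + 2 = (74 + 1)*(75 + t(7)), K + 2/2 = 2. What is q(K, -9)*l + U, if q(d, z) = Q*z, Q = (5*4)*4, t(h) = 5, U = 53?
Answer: -4318507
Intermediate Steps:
K = 1 (K = -1 + 2 = 1)
Q = 80 (Q = 20*4 = 80)
q(d, z) = 80*z
l = 5998 (l = -2 + (74 + 1)*(75 + 5) = -2 + 75*80 = -2 + 6000 = 5998)
q(K, -9)*l + U = (80*(-9))*5998 + 53 = -720*5998 + 53 = -4318560 + 53 = -4318507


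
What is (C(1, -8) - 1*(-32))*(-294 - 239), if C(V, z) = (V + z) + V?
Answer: -13858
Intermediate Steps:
C(V, z) = z + 2*V
(C(1, -8) - 1*(-32))*(-294 - 239) = ((-8 + 2*1) - 1*(-32))*(-294 - 239) = ((-8 + 2) + 32)*(-533) = (-6 + 32)*(-533) = 26*(-533) = -13858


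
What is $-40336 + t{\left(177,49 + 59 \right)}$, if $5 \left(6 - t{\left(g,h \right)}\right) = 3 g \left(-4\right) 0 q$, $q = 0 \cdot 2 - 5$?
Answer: $-40330$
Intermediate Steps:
$q = -5$ ($q = 0 - 5 = -5$)
$t{\left(g,h \right)} = 6$ ($t{\left(g,h \right)} = 6 - \frac{3 g \left(-4\right) 0 \left(-5\right)}{5} = 6 - \frac{- 12 g 0 \left(-5\right)}{5} = 6 - \frac{0 \left(-5\right)}{5} = 6 - 0 = 6 + 0 = 6$)
$-40336 + t{\left(177,49 + 59 \right)} = -40336 + 6 = -40330$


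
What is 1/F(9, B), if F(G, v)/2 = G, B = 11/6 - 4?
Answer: 1/18 ≈ 0.055556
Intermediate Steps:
B = -13/6 (B = 11*(⅙) - 4 = 11/6 - 4 = -13/6 ≈ -2.1667)
F(G, v) = 2*G
1/F(9, B) = 1/(2*9) = 1/18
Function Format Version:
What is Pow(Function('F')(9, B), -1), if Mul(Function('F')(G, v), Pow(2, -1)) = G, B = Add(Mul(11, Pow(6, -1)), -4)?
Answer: Rational(1, 18) ≈ 0.055556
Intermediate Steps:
B = Rational(-13, 6) (B = Add(Mul(11, Rational(1, 6)), -4) = Add(Rational(11, 6), -4) = Rational(-13, 6) ≈ -2.1667)
Function('F')(G, v) = Mul(2, G)
Pow(Function('F')(9, B), -1) = Pow(Mul(2, 9), -1) = Pow(18, -1) = Rational(1, 18)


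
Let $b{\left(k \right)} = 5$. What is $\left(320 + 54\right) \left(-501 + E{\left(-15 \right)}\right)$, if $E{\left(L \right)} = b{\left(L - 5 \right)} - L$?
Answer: $-179894$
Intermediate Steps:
$E{\left(L \right)} = 5 - L$
$\left(320 + 54\right) \left(-501 + E{\left(-15 \right)}\right) = \left(320 + 54\right) \left(-501 + \left(5 - -15\right)\right) = 374 \left(-501 + \left(5 + 15\right)\right) = 374 \left(-501 + 20\right) = 374 \left(-481\right) = -179894$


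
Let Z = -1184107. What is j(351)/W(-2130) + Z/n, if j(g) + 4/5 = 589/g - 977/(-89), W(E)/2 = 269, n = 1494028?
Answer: -48368669907709/62773760230740 ≈ -0.77052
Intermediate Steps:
W(E) = 538 (W(E) = 2*269 = 538)
j(g) = 4529/445 + 589/g (j(g) = -⅘ + (589/g - 977/(-89)) = -⅘ + (589/g - 977*(-1/89)) = -⅘ + (589/g + 977/89) = -⅘ + (977/89 + 589/g) = 4529/445 + 589/g)
j(351)/W(-2130) + Z/n = (4529/445 + 589/351)/538 - 1184107/1494028 = (4529/445 + 589*(1/351))*(1/538) - 1184107*1/1494028 = (4529/445 + 589/351)*(1/538) - 1184107/1494028 = (1851784/156195)*(1/538) - 1184107/1494028 = 925892/42016455 - 1184107/1494028 = -48368669907709/62773760230740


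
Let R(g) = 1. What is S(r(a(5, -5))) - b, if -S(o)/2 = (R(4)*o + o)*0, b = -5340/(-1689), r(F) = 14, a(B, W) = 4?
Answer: -1780/563 ≈ -3.1616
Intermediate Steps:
b = 1780/563 (b = -5340*(-1)/1689 = -4*(-445/563) = 1780/563 ≈ 3.1616)
S(o) = 0 (S(o) = -2*(1*o + o)*0 = -2*(o + o)*0 = -2*2*o*0 = -2*0 = 0)
S(r(a(5, -5))) - b = 0 - 1*1780/563 = 0 - 1780/563 = -1780/563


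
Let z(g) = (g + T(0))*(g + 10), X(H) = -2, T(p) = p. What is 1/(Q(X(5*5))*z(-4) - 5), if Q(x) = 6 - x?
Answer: -1/197 ≈ -0.0050761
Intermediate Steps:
z(g) = g*(10 + g) (z(g) = (g + 0)*(g + 10) = g*(10 + g))
1/(Q(X(5*5))*z(-4) - 5) = 1/((6 - 1*(-2))*(-4*(10 - 4)) - 5) = 1/((6 + 2)*(-4*6) - 5) = 1/(8*(-24) - 5) = 1/(-192 - 5) = 1/(-197) = -1/197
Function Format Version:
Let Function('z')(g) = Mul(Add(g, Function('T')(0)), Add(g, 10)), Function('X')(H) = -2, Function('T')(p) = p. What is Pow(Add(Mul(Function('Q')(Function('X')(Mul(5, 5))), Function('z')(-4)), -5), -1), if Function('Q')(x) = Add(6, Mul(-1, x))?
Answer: Rational(-1, 197) ≈ -0.0050761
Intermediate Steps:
Function('z')(g) = Mul(g, Add(10, g)) (Function('z')(g) = Mul(Add(g, 0), Add(g, 10)) = Mul(g, Add(10, g)))
Pow(Add(Mul(Function('Q')(Function('X')(Mul(5, 5))), Function('z')(-4)), -5), -1) = Pow(Add(Mul(Add(6, Mul(-1, -2)), Mul(-4, Add(10, -4))), -5), -1) = Pow(Add(Mul(Add(6, 2), Mul(-4, 6)), -5), -1) = Pow(Add(Mul(8, -24), -5), -1) = Pow(Add(-192, -5), -1) = Pow(-197, -1) = Rational(-1, 197)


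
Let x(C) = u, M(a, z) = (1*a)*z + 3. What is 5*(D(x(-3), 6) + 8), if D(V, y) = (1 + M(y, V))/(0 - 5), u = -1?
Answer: 42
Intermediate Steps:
M(a, z) = 3 + a*z (M(a, z) = a*z + 3 = 3 + a*z)
x(C) = -1
D(V, y) = -⅘ - V*y/5 (D(V, y) = (1 + (3 + y*V))/(0 - 5) = (1 + (3 + V*y))/(-5) = (4 + V*y)*(-⅕) = -⅘ - V*y/5)
5*(D(x(-3), 6) + 8) = 5*((-⅘ - ⅕*(-1)*6) + 8) = 5*((-⅘ + 6/5) + 8) = 5*(⅖ + 8) = 5*(42/5) = 42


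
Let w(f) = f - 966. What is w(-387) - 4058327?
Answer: -4059680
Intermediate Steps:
w(f) = -966 + f
w(-387) - 4058327 = (-966 - 387) - 4058327 = -1353 - 4058327 = -4059680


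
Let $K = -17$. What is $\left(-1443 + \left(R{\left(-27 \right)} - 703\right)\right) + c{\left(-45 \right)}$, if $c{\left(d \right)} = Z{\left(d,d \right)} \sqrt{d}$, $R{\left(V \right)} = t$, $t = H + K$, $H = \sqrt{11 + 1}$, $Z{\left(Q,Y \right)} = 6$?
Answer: $-2163 + 2 \sqrt{3} + 18 i \sqrt{5} \approx -2159.5 + 40.249 i$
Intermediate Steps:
$H = 2 \sqrt{3}$ ($H = \sqrt{12} = 2 \sqrt{3} \approx 3.4641$)
$t = -17 + 2 \sqrt{3}$ ($t = 2 \sqrt{3} - 17 = -17 + 2 \sqrt{3} \approx -13.536$)
$R{\left(V \right)} = -17 + 2 \sqrt{3}$
$c{\left(d \right)} = 6 \sqrt{d}$
$\left(-1443 + \left(R{\left(-27 \right)} - 703\right)\right) + c{\left(-45 \right)} = \left(-1443 - \left(720 - 2 \sqrt{3}\right)\right) + 6 \sqrt{-45} = \left(-1443 - \left(720 - 2 \sqrt{3}\right)\right) + 6 \cdot 3 i \sqrt{5} = \left(-2163 + 2 \sqrt{3}\right) + 18 i \sqrt{5} = -2163 + 2 \sqrt{3} + 18 i \sqrt{5}$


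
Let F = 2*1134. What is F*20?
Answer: 45360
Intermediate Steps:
F = 2268
F*20 = 2268*20 = 45360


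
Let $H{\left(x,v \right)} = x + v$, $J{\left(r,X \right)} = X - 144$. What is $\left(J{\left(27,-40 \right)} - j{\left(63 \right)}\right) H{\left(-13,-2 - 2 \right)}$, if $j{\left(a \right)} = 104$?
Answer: $4896$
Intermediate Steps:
$J{\left(r,X \right)} = -144 + X$
$H{\left(x,v \right)} = v + x$
$\left(J{\left(27,-40 \right)} - j{\left(63 \right)}\right) H{\left(-13,-2 - 2 \right)} = \left(\left(-144 - 40\right) - 104\right) \left(\left(-2 - 2\right) - 13\right) = \left(-184 - 104\right) \left(-4 - 13\right) = \left(-288\right) \left(-17\right) = 4896$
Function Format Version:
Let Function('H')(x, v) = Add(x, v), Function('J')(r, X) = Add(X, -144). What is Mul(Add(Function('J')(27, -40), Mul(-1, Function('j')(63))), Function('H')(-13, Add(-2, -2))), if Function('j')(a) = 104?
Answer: 4896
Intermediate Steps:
Function('J')(r, X) = Add(-144, X)
Function('H')(x, v) = Add(v, x)
Mul(Add(Function('J')(27, -40), Mul(-1, Function('j')(63))), Function('H')(-13, Add(-2, -2))) = Mul(Add(Add(-144, -40), Mul(-1, 104)), Add(Add(-2, -2), -13)) = Mul(Add(-184, -104), Add(-4, -13)) = Mul(-288, -17) = 4896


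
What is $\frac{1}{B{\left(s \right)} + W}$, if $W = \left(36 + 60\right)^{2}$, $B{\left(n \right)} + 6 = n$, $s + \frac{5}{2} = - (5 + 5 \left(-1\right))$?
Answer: $\frac{2}{18415} \approx 0.00010861$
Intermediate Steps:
$s = - \frac{5}{2}$ ($s = - \frac{5}{2} - \left(5 + 5 \left(-1\right)\right) = - \frac{5}{2} - \left(5 - 5\right) = - \frac{5}{2} - 0 = - \frac{5}{2} + 0 = - \frac{5}{2} \approx -2.5$)
$B{\left(n \right)} = -6 + n$
$W = 9216$ ($W = 96^{2} = 9216$)
$\frac{1}{B{\left(s \right)} + W} = \frac{1}{\left(-6 - \frac{5}{2}\right) + 9216} = \frac{1}{- \frac{17}{2} + 9216} = \frac{1}{\frac{18415}{2}} = \frac{2}{18415}$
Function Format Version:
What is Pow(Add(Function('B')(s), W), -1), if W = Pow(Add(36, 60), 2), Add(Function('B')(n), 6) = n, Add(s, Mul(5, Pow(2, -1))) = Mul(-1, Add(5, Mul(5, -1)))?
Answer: Rational(2, 18415) ≈ 0.00010861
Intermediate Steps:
s = Rational(-5, 2) (s = Add(Rational(-5, 2), Mul(-1, Add(5, Mul(5, -1)))) = Add(Rational(-5, 2), Mul(-1, Add(5, -5))) = Add(Rational(-5, 2), Mul(-1, 0)) = Add(Rational(-5, 2), 0) = Rational(-5, 2) ≈ -2.5000)
Function('B')(n) = Add(-6, n)
W = 9216 (W = Pow(96, 2) = 9216)
Pow(Add(Function('B')(s), W), -1) = Pow(Add(Add(-6, Rational(-5, 2)), 9216), -1) = Pow(Add(Rational(-17, 2), 9216), -1) = Pow(Rational(18415, 2), -1) = Rational(2, 18415)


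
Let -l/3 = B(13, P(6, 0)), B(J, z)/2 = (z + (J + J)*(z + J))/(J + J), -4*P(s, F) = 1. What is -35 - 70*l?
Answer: 138215/26 ≈ 5316.0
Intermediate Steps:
P(s, F) = -1/4 (P(s, F) = -1/4*1 = -1/4)
B(J, z) = (z + 2*J*(J + z))/J (B(J, z) = 2*((z + (J + J)*(z + J))/(J + J)) = 2*((z + (2*J)*(J + z))/((2*J))) = 2*((z + 2*J*(J + z))*(1/(2*J))) = 2*((z + 2*J*(J + z))/(2*J)) = (z + 2*J*(J + z))/J)
l = -3975/52 (l = -3*(-1/4 + 2*13*(13 - 1/4))/13 = -3*(-1/4 + 2*13*(51/4))/13 = -3*(-1/4 + 663/2)/13 = -3*1325/(13*4) = -3*1325/52 = -3975/52 ≈ -76.442)
-35 - 70*l = -35 - 70*(-3975/52) = -35 + 139125/26 = 138215/26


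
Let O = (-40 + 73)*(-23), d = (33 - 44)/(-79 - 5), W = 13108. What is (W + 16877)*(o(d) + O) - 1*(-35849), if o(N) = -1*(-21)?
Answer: -22093081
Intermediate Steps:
d = 11/84 (d = -11/(-84) = -11*(-1/84) = 11/84 ≈ 0.13095)
o(N) = 21
O = -759 (O = 33*(-23) = -759)
(W + 16877)*(o(d) + O) - 1*(-35849) = (13108 + 16877)*(21 - 759) - 1*(-35849) = 29985*(-738) + 35849 = -22128930 + 35849 = -22093081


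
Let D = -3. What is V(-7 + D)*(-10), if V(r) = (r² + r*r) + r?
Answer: -1900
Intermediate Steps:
V(r) = r + 2*r² (V(r) = (r² + r²) + r = 2*r² + r = r + 2*r²)
V(-7 + D)*(-10) = ((-7 - 3)*(1 + 2*(-7 - 3)))*(-10) = -10*(1 + 2*(-10))*(-10) = -10*(1 - 20)*(-10) = -10*(-19)*(-10) = 190*(-10) = -1900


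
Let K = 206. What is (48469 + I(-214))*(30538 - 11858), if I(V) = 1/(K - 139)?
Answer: 60661880320/67 ≈ 9.0540e+8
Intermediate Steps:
I(V) = 1/67 (I(V) = 1/(206 - 139) = 1/67)
(48469 + I(-214))*(30538 - 11858) = (48469 + 1/67)*(30538 - 11858) = (3247424/67)*18680 = 60661880320/67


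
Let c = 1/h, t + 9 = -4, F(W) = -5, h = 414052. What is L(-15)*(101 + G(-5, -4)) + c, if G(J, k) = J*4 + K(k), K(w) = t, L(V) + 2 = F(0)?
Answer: -197088751/414052 ≈ -476.00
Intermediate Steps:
t = -13 (t = -9 - 4 = -13)
L(V) = -7 (L(V) = -2 - 5 = -7)
K(w) = -13
c = 1/414052 ≈ 2.4152e-6
G(J, k) = -13 + 4*J (G(J, k) = J*4 - 13 = 4*J - 13 = -13 + 4*J)
L(-15)*(101 + G(-5, -4)) + c = -7*(101 + (-13 + 4*(-5))) + 1/414052 = -7*(101 + (-13 - 20)) + 1/414052 = -7*(101 - 33) + 1/414052 = -7*68 + 1/414052 = -476 + 1/414052 = -197088751/414052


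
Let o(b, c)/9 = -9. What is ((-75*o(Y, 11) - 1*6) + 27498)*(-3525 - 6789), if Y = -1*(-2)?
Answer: -346210038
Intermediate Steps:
Y = 2
o(b, c) = -81 (o(b, c) = 9*(-9) = -81)
((-75*o(Y, 11) - 1*6) + 27498)*(-3525 - 6789) = ((-75*(-81) - 1*6) + 27498)*(-3525 - 6789) = ((6075 - 6) + 27498)*(-10314) = (6069 + 27498)*(-10314) = 33567*(-10314) = -346210038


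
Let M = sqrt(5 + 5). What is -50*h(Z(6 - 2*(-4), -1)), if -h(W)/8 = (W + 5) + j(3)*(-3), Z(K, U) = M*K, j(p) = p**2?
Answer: -8800 + 5600*sqrt(10) ≈ 8908.8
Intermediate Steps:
M = sqrt(10) ≈ 3.1623
Z(K, U) = K*sqrt(10) (Z(K, U) = sqrt(10)*K = K*sqrt(10))
h(W) = 176 - 8*W (h(W) = -8*((W + 5) + 3**2*(-3)) = -8*((5 + W) + 9*(-3)) = -8*((5 + W) - 27) = -8*(-22 + W) = 176 - 8*W)
-50*h(Z(6 - 2*(-4), -1)) = -50*(176 - 8*(6 - 2*(-4))*sqrt(10)) = -50*(176 - 8*(6 + 8)*sqrt(10)) = -50*(176 - 112*sqrt(10)) = -8800 + 5600*sqrt(10)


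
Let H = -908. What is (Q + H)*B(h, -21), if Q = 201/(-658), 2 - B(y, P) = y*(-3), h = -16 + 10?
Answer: 4781320/329 ≈ 14533.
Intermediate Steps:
h = -6
B(y, P) = 2 + 3*y (B(y, P) = 2 - y*(-3) = 2 - (-3)*y = 2 + 3*y)
Q = -201/658 (Q = 201*(-1/658) = -201/658 ≈ -0.30547)
(Q + H)*B(h, -21) = (-201/658 - 908)*(2 + 3*(-6)) = -597665*(2 - 18)/658 = -597665/658*(-16) = 4781320/329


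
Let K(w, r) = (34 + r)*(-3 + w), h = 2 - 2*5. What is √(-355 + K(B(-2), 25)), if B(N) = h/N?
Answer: 2*I*√74 ≈ 17.205*I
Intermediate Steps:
h = -8 (h = 2 - 10 = -8)
B(N) = -8/N
K(w, r) = (-3 + w)*(34 + r)
√(-355 + K(B(-2), 25)) = √(-355 + (-102 - 3*25 + 34*(-8/(-2)) + 25*(-8/(-2)))) = √(-355 + (-102 - 75 + 34*(-8*(-½)) + 25*(-8*(-½)))) = √(-355 + (-102 - 75 + 34*4 + 25*4)) = √(-355 + (-102 - 75 + 136 + 100)) = √(-355 + 59) = √(-296) = 2*I*√74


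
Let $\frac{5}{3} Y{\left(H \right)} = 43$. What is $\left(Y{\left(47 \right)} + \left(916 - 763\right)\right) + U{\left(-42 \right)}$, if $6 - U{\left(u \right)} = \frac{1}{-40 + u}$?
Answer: $\frac{75773}{410} \approx 184.81$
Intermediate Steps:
$Y{\left(H \right)} = \frac{129}{5}$ ($Y{\left(H \right)} = \frac{3}{5} \cdot 43 = \frac{129}{5}$)
$U{\left(u \right)} = 6 - \frac{1}{-40 + u}$
$\left(Y{\left(47 \right)} + \left(916 - 763\right)\right) + U{\left(-42 \right)} = \left(\frac{129}{5} + \left(916 - 763\right)\right) + \frac{-241 + 6 \left(-42\right)}{-40 - 42} = \left(\frac{129}{5} + 153\right) + \frac{-241 - 252}{-82} = \frac{894}{5} - - \frac{493}{82} = \frac{894}{5} + \frac{493}{82} = \frac{75773}{410}$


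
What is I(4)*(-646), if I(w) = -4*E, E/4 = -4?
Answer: -41344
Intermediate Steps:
E = -16 (E = 4*(-4) = -16)
I(w) = 64 (I(w) = -4*(-16) = 64)
I(4)*(-646) = 64*(-646) = -41344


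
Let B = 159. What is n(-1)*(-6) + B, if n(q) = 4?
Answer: 135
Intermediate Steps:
n(-1)*(-6) + B = 4*(-6) + 159 = -24 + 159 = 135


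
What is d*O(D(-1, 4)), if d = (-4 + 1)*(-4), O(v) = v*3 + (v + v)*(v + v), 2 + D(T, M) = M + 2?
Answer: 912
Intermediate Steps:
D(T, M) = M (D(T, M) = -2 + (M + 2) = -2 + (2 + M) = M)
O(v) = 3*v + 4*v**2 (O(v) = 3*v + (2*v)*(2*v) = 3*v + 4*v**2)
d = 12 (d = -3*(-4) = 12)
d*O(D(-1, 4)) = 12*(4*(3 + 4*4)) = 12*(4*(3 + 16)) = 12*(4*19) = 12*76 = 912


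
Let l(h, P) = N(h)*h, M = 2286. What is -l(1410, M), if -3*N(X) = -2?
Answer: -940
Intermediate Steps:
N(X) = ⅔ (N(X) = -⅓*(-2) = ⅔)
l(h, P) = 2*h/3
-l(1410, M) = -2*1410/3 = -1*940 = -940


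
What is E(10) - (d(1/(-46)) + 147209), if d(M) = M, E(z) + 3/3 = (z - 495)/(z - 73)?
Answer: -426592207/2898 ≈ -1.4720e+5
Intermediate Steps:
E(z) = -1 + (-495 + z)/(-73 + z) (E(z) = -1 + (z - 495)/(z - 73) = -1 + (-495 + z)/(-73 + z))
E(10) - (d(1/(-46)) + 147209) = -422/(-73 + 10) - (1/(-46) + 147209) = -422/(-63) - (-1/46 + 147209) = -422*(-1/63) - 1*6771613/46 = 422/63 - 6771613/46 = -426592207/2898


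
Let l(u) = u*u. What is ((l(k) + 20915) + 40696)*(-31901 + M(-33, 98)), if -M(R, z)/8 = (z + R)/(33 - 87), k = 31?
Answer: -53878684324/27 ≈ -1.9955e+9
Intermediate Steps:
l(u) = u²
M(R, z) = 4*R/27 + 4*z/27 (M(R, z) = -8*(z + R)/(33 - 87) = -8*(R + z)/(-54) = -8*(R + z)*(-1)/54 = -8*(-R/54 - z/54) = 4*R/27 + 4*z/27)
((l(k) + 20915) + 40696)*(-31901 + M(-33, 98)) = ((31² + 20915) + 40696)*(-31901 + ((4/27)*(-33) + (4/27)*98)) = ((961 + 20915) + 40696)*(-31901 + (-44/9 + 392/27)) = (21876 + 40696)*(-31901 + 260/27) = 62572*(-861067/27) = -53878684324/27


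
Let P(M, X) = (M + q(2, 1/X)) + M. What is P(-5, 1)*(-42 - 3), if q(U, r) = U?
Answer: 360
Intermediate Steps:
P(M, X) = 2 + 2*M (P(M, X) = (M + 2) + M = (2 + M) + M = 2 + 2*M)
P(-5, 1)*(-42 - 3) = (2 + 2*(-5))*(-42 - 3) = (2 - 10)*(-45) = -8*(-45) = 360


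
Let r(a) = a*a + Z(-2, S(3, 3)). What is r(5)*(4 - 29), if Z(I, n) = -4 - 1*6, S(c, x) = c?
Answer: -375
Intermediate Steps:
Z(I, n) = -10 (Z(I, n) = -4 - 6 = -10)
r(a) = -10 + a² (r(a) = a*a - 10 = a² - 10 = -10 + a²)
r(5)*(4 - 29) = (-10 + 5²)*(4 - 29) = (-10 + 25)*(-25) = 15*(-25) = -375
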